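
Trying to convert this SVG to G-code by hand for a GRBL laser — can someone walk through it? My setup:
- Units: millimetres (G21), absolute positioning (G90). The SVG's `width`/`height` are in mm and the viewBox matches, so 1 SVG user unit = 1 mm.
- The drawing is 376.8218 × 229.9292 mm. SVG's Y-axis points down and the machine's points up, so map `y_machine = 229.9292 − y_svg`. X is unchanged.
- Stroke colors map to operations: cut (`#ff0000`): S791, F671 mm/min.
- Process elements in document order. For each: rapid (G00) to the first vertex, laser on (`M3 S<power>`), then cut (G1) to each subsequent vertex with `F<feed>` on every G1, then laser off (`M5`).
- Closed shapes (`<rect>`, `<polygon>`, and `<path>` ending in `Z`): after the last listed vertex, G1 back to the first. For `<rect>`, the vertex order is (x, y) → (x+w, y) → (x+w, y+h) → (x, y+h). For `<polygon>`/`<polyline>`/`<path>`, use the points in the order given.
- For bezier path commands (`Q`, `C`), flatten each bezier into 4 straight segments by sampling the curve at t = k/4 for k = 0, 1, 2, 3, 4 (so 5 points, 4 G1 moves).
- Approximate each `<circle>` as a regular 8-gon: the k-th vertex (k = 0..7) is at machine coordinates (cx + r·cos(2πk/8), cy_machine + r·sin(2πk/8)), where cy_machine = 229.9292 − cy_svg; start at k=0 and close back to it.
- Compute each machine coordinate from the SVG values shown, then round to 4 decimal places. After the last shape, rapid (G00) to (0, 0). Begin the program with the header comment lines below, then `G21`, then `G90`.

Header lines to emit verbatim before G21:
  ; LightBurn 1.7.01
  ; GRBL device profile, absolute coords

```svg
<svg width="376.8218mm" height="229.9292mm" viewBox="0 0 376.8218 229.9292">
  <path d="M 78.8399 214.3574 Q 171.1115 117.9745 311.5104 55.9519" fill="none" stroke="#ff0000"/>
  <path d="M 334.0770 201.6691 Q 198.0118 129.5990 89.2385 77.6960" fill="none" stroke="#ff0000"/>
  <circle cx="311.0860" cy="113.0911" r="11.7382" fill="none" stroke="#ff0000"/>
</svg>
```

; LightBurn 1.7.01
; GRBL device profile, absolute coords
G21
G90
G00 X78.8399 Y15.5718
M3 S791
G1 X127.9837 Y61.6157 F671
G1 X183.1433 Y103.3646 F671
G1 X244.3189 Y140.8185 F671
G1 X311.5104 Y173.9773 F671
M5
G00 X334.0770 Y28.2601
M3 S791
G1 X267.7501 Y63.0347 F671
G1 X204.8348 Y95.2884 F671
G1 X145.3309 Y125.0213 F671
G1 X89.2385 Y152.2332 F671
M5
G00 X322.8242 Y116.8381
M3 S791
G1 X319.3862 Y125.1383 F671
G1 X311.0860 Y128.5763 F671
G1 X302.7858 Y125.1383 F671
G1 X299.3478 Y116.8381 F671
G1 X302.7858 Y108.5379 F671
G1 X311.0860 Y105.0999 F671
G1 X319.3862 Y108.5379 F671
G1 X322.8242 Y116.8381 F671
M5
G00 X0.0000 Y0.0000

viewBox `0 0 376.8218 229.9292` with mm width/height → 1 unit = 1 mm. Flip: y_m = 229.9292 − y_svg.

**Shape 1** — `<path>` quadratic bezier, stroke `#ff0000` → cut (S791, F671). Control points (SVG): P0=(78.8399,214.3574), P1=(171.1115,117.9745), P2=(311.5104,55.9519); sampled at t=k/4. Machine vertices: (78.8399,15.5718) → (127.9837,61.6157) → (183.1433,103.3646) → (244.3189,140.8185) → (311.5104,173.9773). Open path.

**Shape 2** — `<path>` quadratic bezier, stroke `#ff0000` → cut (S791, F671). Control points (SVG): P0=(334.0770,201.6691), P1=(198.0118,129.5990), P2=(89.2385,77.6960); sampled at t=k/4. Machine vertices: (334.0770,28.2601) → (267.7501,63.0347) → (204.8348,95.2884) → (145.3309,125.0213) → (89.2385,152.2332). Open path.

**Shape 3** — `<circle>` circle, stroke `#ff0000` → cut (S791, F671). Machine vertices: (322.8242,116.8381) → (319.3862,125.1383) → (311.0860,128.5763) → (302.7858,125.1383) → (299.3478,116.8381) → (302.7858,108.5379) → (311.0860,105.0999) → (319.3862,108.5379) → (322.8242,116.8381). Closed: final G1 returns to the first vertex.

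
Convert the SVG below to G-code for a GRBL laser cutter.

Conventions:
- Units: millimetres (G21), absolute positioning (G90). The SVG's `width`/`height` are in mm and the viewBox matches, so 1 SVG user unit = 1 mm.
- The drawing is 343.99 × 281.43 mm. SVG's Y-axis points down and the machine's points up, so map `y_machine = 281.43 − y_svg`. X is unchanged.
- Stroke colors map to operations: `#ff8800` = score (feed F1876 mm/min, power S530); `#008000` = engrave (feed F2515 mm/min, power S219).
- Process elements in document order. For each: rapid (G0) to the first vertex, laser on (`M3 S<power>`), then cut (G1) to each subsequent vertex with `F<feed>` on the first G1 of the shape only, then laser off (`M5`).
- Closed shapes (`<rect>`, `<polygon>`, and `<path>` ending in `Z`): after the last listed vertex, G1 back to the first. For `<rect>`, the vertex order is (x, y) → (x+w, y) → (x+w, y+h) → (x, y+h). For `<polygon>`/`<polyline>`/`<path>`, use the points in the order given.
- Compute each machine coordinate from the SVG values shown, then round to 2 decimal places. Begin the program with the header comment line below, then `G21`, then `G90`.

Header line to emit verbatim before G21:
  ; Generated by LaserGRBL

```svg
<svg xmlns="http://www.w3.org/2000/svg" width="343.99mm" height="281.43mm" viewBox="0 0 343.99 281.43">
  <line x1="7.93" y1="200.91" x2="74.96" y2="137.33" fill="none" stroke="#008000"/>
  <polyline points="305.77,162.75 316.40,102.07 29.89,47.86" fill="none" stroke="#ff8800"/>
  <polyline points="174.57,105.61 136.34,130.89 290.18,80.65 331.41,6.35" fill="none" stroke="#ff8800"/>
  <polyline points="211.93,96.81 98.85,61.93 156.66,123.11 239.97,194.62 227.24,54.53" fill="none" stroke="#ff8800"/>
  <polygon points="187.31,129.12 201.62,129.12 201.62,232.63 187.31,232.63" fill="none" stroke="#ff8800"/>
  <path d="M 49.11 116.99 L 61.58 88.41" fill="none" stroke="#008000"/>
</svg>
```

; Generated by LaserGRBL
G21
G90
G0 X7.93 Y80.52
M3 S219
G1 X74.96 Y144.10 F2515
M5
G0 X305.77 Y118.68
M3 S530
G1 X316.40 Y179.36 F1876
G1 X29.89 Y233.57
M5
G0 X174.57 Y175.82
M3 S530
G1 X136.34 Y150.54 F1876
G1 X290.18 Y200.78
G1 X331.41 Y275.08
M5
G0 X211.93 Y184.62
M3 S530
G1 X98.85 Y219.50 F1876
G1 X156.66 Y158.32
G1 X239.97 Y86.81
G1 X227.24 Y226.90
M5
G0 X187.31 Y152.31
M3 S530
G1 X201.62 Y152.31 F1876
G1 X201.62 Y48.80
G1 X187.31 Y48.80
G1 X187.31 Y152.31
M5
G0 X49.11 Y164.44
M3 S219
G1 X61.58 Y193.02 F2515
M5

Since the viewBox matches the mm dimensions, user units are millimetres directly. The only transform is the Y-flip y_m = 281.43 − y_svg.

Shape 1 is a line segment drawn with `<line>`. Its stroke #008000 means engrave at S219, F2515. After flipping Y the toolpath is (7.93,80.52) → (74.96,144.10).

Shape 2 is a open polyline drawn with `<polyline>`. Its stroke #ff8800 means score at S530, F1876. After flipping Y the toolpath is (305.77,118.68) → (316.40,179.36) → (29.89,233.57).

Shape 3 is a open polyline drawn with `<polyline>`. Its stroke #ff8800 means score at S530, F1876. After flipping Y the toolpath is (174.57,175.82) → (136.34,150.54) → (290.18,200.78) → (331.41,275.08).

Shape 4 is a open polyline drawn with `<polyline>`. Its stroke #ff8800 means score at S530, F1876. After flipping Y the toolpath is (211.93,184.62) → (98.85,219.50) → (156.66,158.32) → (239.97,86.81) → (227.24,226.90).

Shape 5 is a rectangle drawn with `<polygon>`. Its stroke #ff8800 means score at S530, F1876. After flipping Y the toolpath is (187.31,152.31) → (201.62,152.31) → (201.62,48.80) → (187.31,48.80) → (187.31,152.31), returning to the start.

Shape 6 is a line segment drawn with `<path>`. Its stroke #008000 means engrave at S219, F2515. After flipping Y the toolpath is (49.11,164.44) → (61.58,193.02).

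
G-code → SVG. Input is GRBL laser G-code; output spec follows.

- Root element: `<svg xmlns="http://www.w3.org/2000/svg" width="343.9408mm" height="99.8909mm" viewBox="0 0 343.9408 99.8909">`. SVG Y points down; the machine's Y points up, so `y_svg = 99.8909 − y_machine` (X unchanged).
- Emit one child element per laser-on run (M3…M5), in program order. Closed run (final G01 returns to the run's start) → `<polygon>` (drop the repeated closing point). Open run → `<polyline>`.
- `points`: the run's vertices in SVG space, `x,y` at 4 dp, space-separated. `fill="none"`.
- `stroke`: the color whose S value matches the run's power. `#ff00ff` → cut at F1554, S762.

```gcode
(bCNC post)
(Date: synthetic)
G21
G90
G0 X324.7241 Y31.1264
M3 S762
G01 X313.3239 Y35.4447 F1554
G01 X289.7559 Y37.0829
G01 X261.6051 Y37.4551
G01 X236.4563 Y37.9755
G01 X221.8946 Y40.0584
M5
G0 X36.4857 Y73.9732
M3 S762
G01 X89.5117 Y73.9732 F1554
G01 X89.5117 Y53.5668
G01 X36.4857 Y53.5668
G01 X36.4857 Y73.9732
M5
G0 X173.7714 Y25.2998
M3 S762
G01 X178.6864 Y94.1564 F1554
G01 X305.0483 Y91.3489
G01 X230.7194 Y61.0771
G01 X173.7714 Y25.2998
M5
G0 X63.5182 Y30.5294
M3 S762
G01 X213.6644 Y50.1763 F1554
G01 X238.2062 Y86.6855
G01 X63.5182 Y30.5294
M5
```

Machine Y-up, SVG Y-down with viewBox height 99.8909, so y_svg = 99.8909 − y_machine; X carries over. Every run uses S762, so all elements get stroke `#ff00ff` (cut).

Run 1: The run is open, so emit a `<polyline>` with points (Y-flipped): 324.7241,68.7645 313.3239,64.4462 289.7559,62.8080 261.6051,62.4358 236.4563,61.9154 221.8946,59.8325.

Run 2: The run returns to its start, so emit a `<polygon>` with points (Y-flipped): 36.4857,25.9177 89.5117,25.9177 89.5117,46.3241 36.4857,46.3241.

Run 3: The run returns to its start, so emit a `<polygon>` with points (Y-flipped): 173.7714,74.5911 178.6864,5.7345 305.0483,8.5420 230.7194,38.8138.

Run 4: The run returns to its start, so emit a `<polygon>` with points (Y-flipped): 63.5182,69.3615 213.6644,49.7146 238.2062,13.2054.

<svg xmlns="http://www.w3.org/2000/svg" width="343.9408mm" height="99.8909mm" viewBox="0 0 343.9408 99.8909">
  <polyline points="324.7241,68.7645 313.3239,64.4462 289.7559,62.8080 261.6051,62.4358 236.4563,61.9154 221.8946,59.8325" fill="none" stroke="#ff00ff"/>
  <polygon points="36.4857,25.9177 89.5117,25.9177 89.5117,46.3241 36.4857,46.3241" fill="none" stroke="#ff00ff"/>
  <polygon points="173.7714,74.5911 178.6864,5.7345 305.0483,8.5420 230.7194,38.8138" fill="none" stroke="#ff00ff"/>
  <polygon points="63.5182,69.3615 213.6644,49.7146 238.2062,13.2054" fill="none" stroke="#ff00ff"/>
</svg>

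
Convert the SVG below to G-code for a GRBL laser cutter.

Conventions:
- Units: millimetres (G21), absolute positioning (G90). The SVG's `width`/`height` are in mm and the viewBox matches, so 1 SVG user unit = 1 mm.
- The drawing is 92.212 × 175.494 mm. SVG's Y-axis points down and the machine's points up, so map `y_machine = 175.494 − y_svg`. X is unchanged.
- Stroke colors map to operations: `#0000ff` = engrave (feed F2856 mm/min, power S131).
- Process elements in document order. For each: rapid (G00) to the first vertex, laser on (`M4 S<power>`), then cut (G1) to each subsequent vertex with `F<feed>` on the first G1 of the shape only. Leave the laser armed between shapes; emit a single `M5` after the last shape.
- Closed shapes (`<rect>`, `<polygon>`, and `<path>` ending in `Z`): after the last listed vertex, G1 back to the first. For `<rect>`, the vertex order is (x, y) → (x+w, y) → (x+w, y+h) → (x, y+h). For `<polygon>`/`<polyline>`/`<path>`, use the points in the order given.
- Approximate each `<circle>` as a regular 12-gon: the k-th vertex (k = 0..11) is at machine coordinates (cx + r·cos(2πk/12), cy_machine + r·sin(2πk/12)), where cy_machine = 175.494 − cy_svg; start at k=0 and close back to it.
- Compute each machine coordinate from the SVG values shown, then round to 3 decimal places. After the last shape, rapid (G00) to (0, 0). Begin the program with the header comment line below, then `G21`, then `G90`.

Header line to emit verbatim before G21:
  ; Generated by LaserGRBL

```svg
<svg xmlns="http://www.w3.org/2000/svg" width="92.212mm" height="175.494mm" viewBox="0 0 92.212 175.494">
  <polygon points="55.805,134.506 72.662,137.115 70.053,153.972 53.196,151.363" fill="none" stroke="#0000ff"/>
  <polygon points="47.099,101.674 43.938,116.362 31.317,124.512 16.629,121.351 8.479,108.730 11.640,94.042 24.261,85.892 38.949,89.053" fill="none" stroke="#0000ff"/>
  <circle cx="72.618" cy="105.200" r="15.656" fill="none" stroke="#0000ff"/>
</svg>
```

; Generated by LaserGRBL
G21
G90
G00 X55.805 Y40.988
M4 S131
G1 X72.662 Y38.379 F2856
G1 X70.053 Y21.522
G1 X53.196 Y24.131
G1 X55.805 Y40.988
G00 X47.099 Y73.820
M4 S131
G1 X43.938 Y59.132 F2856
G1 X31.317 Y50.982
G1 X16.629 Y54.143
G1 X8.479 Y66.764
G1 X11.640 Y81.452
G1 X24.261 Y89.602
G1 X38.949 Y86.441
G1 X47.099 Y73.820
G00 X88.274 Y70.294
M4 S131
G1 X86.176 Y78.122 F2856
G1 X80.446 Y83.852
G1 X72.618 Y85.950
G1 X64.790 Y83.852
G1 X59.060 Y78.122
G1 X56.962 Y70.294
G1 X59.060 Y62.466
G1 X64.790 Y56.736
G1 X72.618 Y54.638
G1 X80.446 Y56.736
G1 X86.176 Y62.466
G1 X88.274 Y70.294
M5
G00 X0.000 Y0.000

1 u = 1 mm; y_m = 175.494 − y.

[1] `<polygon>` regular polygon, #0000ff→engrave S131 F2856: (55.805,40.988) → (72.662,38.379) → (70.053,21.522) → (53.196,24.131) → (55.805,40.988) (closed)

[2] `<polygon>` regular polygon, #0000ff→engrave S131 F2856: (47.099,73.820) → (43.938,59.132) → (31.317,50.982) → (16.629,54.143) → (8.479,66.764) → (11.640,81.452) → (24.261,89.602) → (38.949,86.441) → (47.099,73.820) (closed)

[3] `<circle>` circle, #0000ff→engrave S131 F2856: (88.274,70.294) → (86.176,78.122) → (80.446,83.852) → (72.618,85.950) → (64.790,83.852) → (59.060,78.122) → (56.962,70.294) → (59.060,62.466) → (64.790,56.736) → (72.618,54.638) → (80.446,56.736) → (86.176,62.466) → (88.274,70.294) (closed)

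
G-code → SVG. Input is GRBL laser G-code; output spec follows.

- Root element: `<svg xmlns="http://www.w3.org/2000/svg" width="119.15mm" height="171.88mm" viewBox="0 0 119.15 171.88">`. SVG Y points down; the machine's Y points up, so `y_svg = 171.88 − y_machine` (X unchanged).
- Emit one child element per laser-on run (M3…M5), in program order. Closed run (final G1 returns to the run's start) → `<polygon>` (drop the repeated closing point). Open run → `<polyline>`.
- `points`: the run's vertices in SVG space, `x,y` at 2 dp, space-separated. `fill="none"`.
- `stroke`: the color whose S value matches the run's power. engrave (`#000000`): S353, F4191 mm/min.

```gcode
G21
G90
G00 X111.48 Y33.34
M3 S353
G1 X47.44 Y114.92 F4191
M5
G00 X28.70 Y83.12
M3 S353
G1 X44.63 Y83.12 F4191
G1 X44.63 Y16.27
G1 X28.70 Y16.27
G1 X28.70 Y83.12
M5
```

y_svg = 171.88 − y_m. Every run uses S353, so all elements get stroke `#000000` (engrave).

[1] open run; points: 111.48,138.54 47.44,56.96

[2] closed run; points: 28.70,88.76 44.63,88.76 44.63,155.61 28.70,155.61

<svg xmlns="http://www.w3.org/2000/svg" width="119.15mm" height="171.88mm" viewBox="0 0 119.15 171.88">
  <polyline points="111.48,138.54 47.44,56.96" fill="none" stroke="#000000"/>
  <polygon points="28.70,88.76 44.63,88.76 44.63,155.61 28.70,155.61" fill="none" stroke="#000000"/>
</svg>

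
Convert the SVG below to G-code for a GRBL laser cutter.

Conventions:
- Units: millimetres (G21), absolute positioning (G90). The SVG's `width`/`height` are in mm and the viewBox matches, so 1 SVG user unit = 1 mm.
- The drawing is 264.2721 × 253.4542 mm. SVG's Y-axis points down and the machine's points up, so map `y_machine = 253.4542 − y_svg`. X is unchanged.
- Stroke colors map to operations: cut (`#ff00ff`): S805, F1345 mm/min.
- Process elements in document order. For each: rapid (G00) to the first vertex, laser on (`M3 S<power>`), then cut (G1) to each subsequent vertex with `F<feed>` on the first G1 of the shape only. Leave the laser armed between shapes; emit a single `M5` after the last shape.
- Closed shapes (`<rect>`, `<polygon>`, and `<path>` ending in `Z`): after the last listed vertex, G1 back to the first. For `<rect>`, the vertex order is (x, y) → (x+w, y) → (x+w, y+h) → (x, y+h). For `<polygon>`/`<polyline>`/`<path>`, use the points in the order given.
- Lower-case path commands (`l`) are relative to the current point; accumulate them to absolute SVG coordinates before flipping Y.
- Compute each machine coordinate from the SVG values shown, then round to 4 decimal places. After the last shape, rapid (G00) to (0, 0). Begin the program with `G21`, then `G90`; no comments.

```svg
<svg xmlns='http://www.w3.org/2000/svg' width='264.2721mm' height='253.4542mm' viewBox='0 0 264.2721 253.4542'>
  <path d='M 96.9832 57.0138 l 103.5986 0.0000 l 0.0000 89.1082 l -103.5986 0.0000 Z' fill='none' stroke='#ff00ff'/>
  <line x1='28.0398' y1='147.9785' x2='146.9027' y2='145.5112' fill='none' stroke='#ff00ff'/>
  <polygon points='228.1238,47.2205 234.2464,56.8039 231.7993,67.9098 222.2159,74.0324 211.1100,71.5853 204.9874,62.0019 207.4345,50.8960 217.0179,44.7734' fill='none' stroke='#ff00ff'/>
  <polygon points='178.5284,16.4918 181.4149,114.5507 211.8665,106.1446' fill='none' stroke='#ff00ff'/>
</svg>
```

viewBox `0 0 264.2721 253.4542` with mm width/height → 1 unit = 1 mm. Flip: y_m = 253.4542 − y_svg.

**Shape 1** — `<path>` rectangle, stroke `#ff00ff` → cut (S805, F1345). Machine vertices: (96.9832,196.4404) → (200.5818,196.4404) → (200.5818,107.3322) → (96.9832,107.3322) → (96.9832,196.4404). Closed: final G1 returns to the first vertex.

**Shape 2** — `<line>` line segment, stroke `#ff00ff` → cut (S805, F1345). Machine vertices: (28.0398,105.4757) → (146.9027,107.9430). Open path.

**Shape 3** — `<polygon>` regular polygon, stroke `#ff00ff` → cut (S805, F1345). Machine vertices: (228.1238,206.2337) → (234.2464,196.6503) → (231.7993,185.5444) → (222.2159,179.4218) → (211.1100,181.8689) → (204.9874,191.4523) → (207.4345,202.5582) → (217.0179,208.6808) → (228.1238,206.2337). Closed: final G1 returns to the first vertex.

**Shape 4** — `<polygon>` closed polygon, stroke `#ff00ff` → cut (S805, F1345). Machine vertices: (178.5284,236.9624) → (181.4149,138.9035) → (211.8665,147.3096) → (178.5284,236.9624). Closed: final G1 returns to the first vertex.

G21
G90
G00 X96.9832 Y196.4404
M3 S805
G1 X200.5818 Y196.4404 F1345
G1 X200.5818 Y107.3322
G1 X96.9832 Y107.3322
G1 X96.9832 Y196.4404
G00 X28.0398 Y105.4757
M3 S805
G1 X146.9027 Y107.9430 F1345
G00 X228.1238 Y206.2337
M3 S805
G1 X234.2464 Y196.6503 F1345
G1 X231.7993 Y185.5444
G1 X222.2159 Y179.4218
G1 X211.1100 Y181.8689
G1 X204.9874 Y191.4523
G1 X207.4345 Y202.5582
G1 X217.0179 Y208.6808
G1 X228.1238 Y206.2337
G00 X178.5284 Y236.9624
M3 S805
G1 X181.4149 Y138.9035 F1345
G1 X211.8665 Y147.3096
G1 X178.5284 Y236.9624
M5
G00 X0.0000 Y0.0000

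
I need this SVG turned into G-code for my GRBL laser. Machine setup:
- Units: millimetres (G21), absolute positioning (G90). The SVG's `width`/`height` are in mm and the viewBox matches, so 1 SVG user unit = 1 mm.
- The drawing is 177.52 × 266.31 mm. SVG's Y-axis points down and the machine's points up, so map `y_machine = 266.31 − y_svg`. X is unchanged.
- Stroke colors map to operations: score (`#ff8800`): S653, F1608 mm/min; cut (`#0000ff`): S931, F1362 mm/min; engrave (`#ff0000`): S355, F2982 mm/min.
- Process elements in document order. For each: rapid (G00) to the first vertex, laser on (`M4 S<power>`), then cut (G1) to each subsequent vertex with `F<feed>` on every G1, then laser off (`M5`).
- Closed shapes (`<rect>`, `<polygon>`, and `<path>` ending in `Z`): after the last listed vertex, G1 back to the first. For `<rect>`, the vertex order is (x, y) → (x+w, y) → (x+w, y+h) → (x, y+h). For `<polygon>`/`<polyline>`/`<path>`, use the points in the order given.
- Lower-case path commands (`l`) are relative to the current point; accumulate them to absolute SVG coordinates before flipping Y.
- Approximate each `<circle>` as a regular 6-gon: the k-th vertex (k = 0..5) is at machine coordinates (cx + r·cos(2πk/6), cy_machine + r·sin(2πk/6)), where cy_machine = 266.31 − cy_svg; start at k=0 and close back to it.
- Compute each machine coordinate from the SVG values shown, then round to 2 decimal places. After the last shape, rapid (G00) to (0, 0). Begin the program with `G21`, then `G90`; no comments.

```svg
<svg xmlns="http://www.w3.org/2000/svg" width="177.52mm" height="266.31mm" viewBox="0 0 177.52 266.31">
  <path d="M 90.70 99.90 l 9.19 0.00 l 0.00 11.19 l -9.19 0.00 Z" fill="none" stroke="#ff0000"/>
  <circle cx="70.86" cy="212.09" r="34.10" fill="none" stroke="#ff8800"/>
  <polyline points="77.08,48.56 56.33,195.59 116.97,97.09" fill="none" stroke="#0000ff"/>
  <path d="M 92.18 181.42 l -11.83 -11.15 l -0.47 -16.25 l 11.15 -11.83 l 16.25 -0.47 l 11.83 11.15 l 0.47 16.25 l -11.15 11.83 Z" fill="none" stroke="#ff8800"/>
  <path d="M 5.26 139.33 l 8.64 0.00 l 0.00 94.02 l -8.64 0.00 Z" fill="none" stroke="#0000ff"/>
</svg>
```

Since the viewBox matches the mm dimensions, user units are millimetres directly. The only transform is the Y-flip y_m = 266.31 − y_svg.

Shape 1 is a rectangle drawn with `<path>`. Its stroke #ff0000 means engrave at S355, F2982. After flipping Y the toolpath is (90.70,166.41) → (99.89,166.41) → (99.89,155.22) → (90.70,155.22) → (90.70,166.41), returning to the start.

Shape 2 is a circle drawn with `<circle>`. Its stroke #ff8800 means score at S653, F1608. After flipping Y the toolpath is (104.96,54.22) → (87.91,83.75) → (53.81,83.75) → (36.76,54.22) → (53.81,24.69) → (87.91,24.69) → (104.96,54.22), returning to the start.

Shape 3 is a open polyline drawn with `<polyline>`. Its stroke #0000ff means cut at S931, F1362. After flipping Y the toolpath is (77.08,217.75) → (56.33,70.72) → (116.97,169.22).

Shape 4 is a regular polygon drawn with `<path>`. Its stroke #ff8800 means score at S653, F1608. After flipping Y the toolpath is (92.18,84.89) → (80.35,96.04) → (79.88,112.29) → (91.03,124.12) → (107.28,124.59) → (119.11,113.44) → (119.58,97.19) → (108.43,85.36) → (92.18,84.89), returning to the start.

Shape 5 is a rectangle drawn with `<path>`. Its stroke #0000ff means cut at S931, F1362. After flipping Y the toolpath is (5.26,126.98) → (13.90,126.98) → (13.90,32.96) → (5.26,32.96) → (5.26,126.98), returning to the start.

G21
G90
G00 X90.70 Y166.41
M4 S355
G1 X99.89 Y166.41 F2982
G1 X99.89 Y155.22 F2982
G1 X90.70 Y155.22 F2982
G1 X90.70 Y166.41 F2982
M5
G00 X104.96 Y54.22
M4 S653
G1 X87.91 Y83.75 F1608
G1 X53.81 Y83.75 F1608
G1 X36.76 Y54.22 F1608
G1 X53.81 Y24.69 F1608
G1 X87.91 Y24.69 F1608
G1 X104.96 Y54.22 F1608
M5
G00 X77.08 Y217.75
M4 S931
G1 X56.33 Y70.72 F1362
G1 X116.97 Y169.22 F1362
M5
G00 X92.18 Y84.89
M4 S653
G1 X80.35 Y96.04 F1608
G1 X79.88 Y112.29 F1608
G1 X91.03 Y124.12 F1608
G1 X107.28 Y124.59 F1608
G1 X119.11 Y113.44 F1608
G1 X119.58 Y97.19 F1608
G1 X108.43 Y85.36 F1608
G1 X92.18 Y84.89 F1608
M5
G00 X5.26 Y126.98
M4 S931
G1 X13.90 Y126.98 F1362
G1 X13.90 Y32.96 F1362
G1 X5.26 Y32.96 F1362
G1 X5.26 Y126.98 F1362
M5
G00 X0.00 Y0.00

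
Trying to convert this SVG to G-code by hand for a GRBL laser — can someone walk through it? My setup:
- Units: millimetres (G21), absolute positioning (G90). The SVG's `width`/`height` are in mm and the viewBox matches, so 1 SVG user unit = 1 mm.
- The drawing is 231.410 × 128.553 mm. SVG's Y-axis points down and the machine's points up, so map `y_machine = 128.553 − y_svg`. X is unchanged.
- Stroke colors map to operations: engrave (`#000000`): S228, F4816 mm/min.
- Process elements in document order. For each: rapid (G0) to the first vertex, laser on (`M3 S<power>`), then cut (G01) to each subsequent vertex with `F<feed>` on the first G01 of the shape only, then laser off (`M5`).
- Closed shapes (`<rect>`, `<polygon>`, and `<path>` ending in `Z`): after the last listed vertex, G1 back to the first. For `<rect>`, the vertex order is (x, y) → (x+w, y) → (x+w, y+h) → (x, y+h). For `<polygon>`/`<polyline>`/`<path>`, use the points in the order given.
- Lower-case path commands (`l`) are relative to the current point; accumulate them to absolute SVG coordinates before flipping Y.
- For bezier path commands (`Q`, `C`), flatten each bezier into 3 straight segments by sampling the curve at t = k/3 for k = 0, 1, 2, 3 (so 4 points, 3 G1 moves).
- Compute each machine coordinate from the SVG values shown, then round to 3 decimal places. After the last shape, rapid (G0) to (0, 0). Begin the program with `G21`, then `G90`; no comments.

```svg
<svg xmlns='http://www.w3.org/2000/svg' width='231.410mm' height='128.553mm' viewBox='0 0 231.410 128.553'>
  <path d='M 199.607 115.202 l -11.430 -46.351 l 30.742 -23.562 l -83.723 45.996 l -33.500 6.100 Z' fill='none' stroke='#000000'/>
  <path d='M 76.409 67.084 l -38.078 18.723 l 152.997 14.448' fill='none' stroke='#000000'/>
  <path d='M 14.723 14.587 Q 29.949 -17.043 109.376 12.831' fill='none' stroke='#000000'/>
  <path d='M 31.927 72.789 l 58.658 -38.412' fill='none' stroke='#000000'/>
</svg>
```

Since the viewBox matches the mm dimensions, user units are millimetres directly. The only transform is the Y-flip y_m = 128.553 − y_svg.

Shape 1 is a closed polygon drawn with `<path>`. Its stroke #000000 means engrave at S228, F4816. After flipping Y the toolpath is (199.607,13.351) → (188.177,59.702) → (218.919,83.264) → (135.196,37.268) → (101.696,31.168) → (199.607,13.351), returning to the start.

Shape 2 is a open polyline drawn with `<path>`. Its stroke #000000 means engrave at S228, F4816. After flipping Y the toolpath is (76.409,61.469) → (38.331,42.746) → (191.328,28.298).

Shape 3 is a quadratic bezier drawn with `<path>`. Its stroke #000000 means engrave at S228, F4816. After flipping Y the toolpath is (14.723,113.966) → (32.007,128.219) → (63.558,128.804) → (109.376,115.722).

Shape 4 is a line segment drawn with `<path>`. Its stroke #000000 means engrave at S228, F4816. After flipping Y the toolpath is (31.927,55.764) → (90.585,94.176).

G21
G90
G0 X199.607 Y13.351
M3 S228
G01 X188.177 Y59.702 F4816
G01 X218.919 Y83.264
G01 X135.196 Y37.268
G01 X101.696 Y31.168
G01 X199.607 Y13.351
M5
G0 X76.409 Y61.469
M3 S228
G01 X38.331 Y42.746 F4816
G01 X191.328 Y28.298
M5
G0 X14.723 Y113.966
M3 S228
G01 X32.007 Y128.219 F4816
G01 X63.558 Y128.804
G01 X109.376 Y115.722
M5
G0 X31.927 Y55.764
M3 S228
G01 X90.585 Y94.176 F4816
M5
G0 X0.000 Y0.000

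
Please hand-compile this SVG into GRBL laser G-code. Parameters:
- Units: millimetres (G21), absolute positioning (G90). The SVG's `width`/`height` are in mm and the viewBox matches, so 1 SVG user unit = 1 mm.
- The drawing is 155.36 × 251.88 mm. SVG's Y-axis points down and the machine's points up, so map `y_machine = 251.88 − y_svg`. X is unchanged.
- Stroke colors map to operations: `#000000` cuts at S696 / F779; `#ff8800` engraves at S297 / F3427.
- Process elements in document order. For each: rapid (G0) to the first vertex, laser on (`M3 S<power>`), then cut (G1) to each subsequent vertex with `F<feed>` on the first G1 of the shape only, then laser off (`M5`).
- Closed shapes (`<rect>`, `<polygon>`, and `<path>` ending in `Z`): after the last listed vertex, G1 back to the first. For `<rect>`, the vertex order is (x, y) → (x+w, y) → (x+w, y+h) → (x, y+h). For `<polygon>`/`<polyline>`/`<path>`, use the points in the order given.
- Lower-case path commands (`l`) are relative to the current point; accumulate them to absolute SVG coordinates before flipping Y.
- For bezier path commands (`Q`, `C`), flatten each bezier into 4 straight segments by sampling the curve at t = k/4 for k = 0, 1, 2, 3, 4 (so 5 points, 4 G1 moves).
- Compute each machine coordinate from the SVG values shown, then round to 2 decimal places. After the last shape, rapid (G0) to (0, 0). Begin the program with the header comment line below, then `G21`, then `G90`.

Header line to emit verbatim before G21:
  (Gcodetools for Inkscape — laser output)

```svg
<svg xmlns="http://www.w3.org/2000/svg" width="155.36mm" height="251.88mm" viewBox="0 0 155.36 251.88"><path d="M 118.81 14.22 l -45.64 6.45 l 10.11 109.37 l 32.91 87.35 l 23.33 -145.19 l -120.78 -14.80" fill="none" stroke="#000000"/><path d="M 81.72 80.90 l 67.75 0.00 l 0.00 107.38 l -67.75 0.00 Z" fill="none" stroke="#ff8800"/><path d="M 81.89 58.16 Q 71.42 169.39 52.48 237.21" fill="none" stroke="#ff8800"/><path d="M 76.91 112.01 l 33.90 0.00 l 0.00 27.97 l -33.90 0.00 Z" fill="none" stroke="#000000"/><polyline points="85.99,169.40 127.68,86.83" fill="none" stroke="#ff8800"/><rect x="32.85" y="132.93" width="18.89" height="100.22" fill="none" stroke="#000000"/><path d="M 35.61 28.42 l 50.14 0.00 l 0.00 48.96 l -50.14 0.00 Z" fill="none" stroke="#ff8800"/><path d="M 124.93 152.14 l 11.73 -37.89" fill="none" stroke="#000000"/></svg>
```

(Gcodetools for Inkscape — laser output)
G21
G90
G0 X118.81 Y237.66
M3 S696
G1 X73.17 Y231.21 F779
G1 X83.28 Y121.84
G1 X116.19 Y34.49
G1 X139.52 Y179.68
G1 X18.74 Y194.48
M5
G0 X81.72 Y170.98
M3 S297
G1 X149.47 Y170.98 F3427
G1 X149.47 Y63.60
G1 X81.72 Y63.60
G1 X81.72 Y170.98
M5
G0 X81.89 Y193.72
M3 S297
G1 X76.13 Y140.82 F3427
G1 X69.30 Y93.34
G1 X61.42 Y51.29
G1 X52.48 Y14.67
M5
G0 X76.91 Y139.87
M3 S696
G1 X110.81 Y139.87 F779
G1 X110.81 Y111.90
G1 X76.91 Y111.90
G1 X76.91 Y139.87
M5
G0 X85.99 Y82.48
M3 S297
G1 X127.68 Y165.05 F3427
M5
G0 X32.85 Y118.95
M3 S696
G1 X51.74 Y118.95 F779
G1 X51.74 Y18.73
G1 X32.85 Y18.73
G1 X32.85 Y118.95
M5
G0 X35.61 Y223.46
M3 S297
G1 X85.75 Y223.46 F3427
G1 X85.75 Y174.50
G1 X35.61 Y174.50
G1 X35.61 Y223.46
M5
G0 X124.93 Y99.74
M3 S696
G1 X136.66 Y137.63 F779
M5
G0 X0.00 Y0.00

Since the viewBox matches the mm dimensions, user units are millimetres directly. The only transform is the Y-flip y_m = 251.88 − y_svg.

Shape 1 is a open polyline drawn with `<path>`. Its stroke #000000 means cut at S696, F779. After flipping Y the toolpath is (118.81,237.66) → (73.17,231.21) → (83.28,121.84) → (116.19,34.49) → (139.52,179.68) → (18.74,194.48).

Shape 2 is a rectangle drawn with `<path>`. Its stroke #ff8800 means engrave at S297, F3427. After flipping Y the toolpath is (81.72,170.98) → (149.47,170.98) → (149.47,63.60) → (81.72,63.60) → (81.72,170.98), returning to the start.

Shape 3 is a quadratic bezier drawn with `<path>`. Its stroke #ff8800 means engrave at S297, F3427. After flipping Y the toolpath is (81.89,193.72) → (76.13,140.82) → (69.30,93.34) → (61.42,51.29) → (52.48,14.67).

Shape 4 is a rectangle drawn with `<path>`. Its stroke #000000 means cut at S696, F779. After flipping Y the toolpath is (76.91,139.87) → (110.81,139.87) → (110.81,111.90) → (76.91,111.90) → (76.91,139.87), returning to the start.

Shape 5 is a line segment drawn with `<polyline>`. Its stroke #ff8800 means engrave at S297, F3427. After flipping Y the toolpath is (85.99,82.48) → (127.68,165.05).

Shape 6 is a rectangle drawn with `<rect>`. Its stroke #000000 means cut at S696, F779. After flipping Y the toolpath is (32.85,118.95) → (51.74,118.95) → (51.74,18.73) → (32.85,18.73) → (32.85,118.95), returning to the start.

Shape 7 is a rectangle drawn with `<path>`. Its stroke #ff8800 means engrave at S297, F3427. After flipping Y the toolpath is (35.61,223.46) → (85.75,223.46) → (85.75,174.50) → (35.61,174.50) → (35.61,223.46), returning to the start.

Shape 8 is a line segment drawn with `<path>`. Its stroke #000000 means cut at S696, F779. After flipping Y the toolpath is (124.93,99.74) → (136.66,137.63).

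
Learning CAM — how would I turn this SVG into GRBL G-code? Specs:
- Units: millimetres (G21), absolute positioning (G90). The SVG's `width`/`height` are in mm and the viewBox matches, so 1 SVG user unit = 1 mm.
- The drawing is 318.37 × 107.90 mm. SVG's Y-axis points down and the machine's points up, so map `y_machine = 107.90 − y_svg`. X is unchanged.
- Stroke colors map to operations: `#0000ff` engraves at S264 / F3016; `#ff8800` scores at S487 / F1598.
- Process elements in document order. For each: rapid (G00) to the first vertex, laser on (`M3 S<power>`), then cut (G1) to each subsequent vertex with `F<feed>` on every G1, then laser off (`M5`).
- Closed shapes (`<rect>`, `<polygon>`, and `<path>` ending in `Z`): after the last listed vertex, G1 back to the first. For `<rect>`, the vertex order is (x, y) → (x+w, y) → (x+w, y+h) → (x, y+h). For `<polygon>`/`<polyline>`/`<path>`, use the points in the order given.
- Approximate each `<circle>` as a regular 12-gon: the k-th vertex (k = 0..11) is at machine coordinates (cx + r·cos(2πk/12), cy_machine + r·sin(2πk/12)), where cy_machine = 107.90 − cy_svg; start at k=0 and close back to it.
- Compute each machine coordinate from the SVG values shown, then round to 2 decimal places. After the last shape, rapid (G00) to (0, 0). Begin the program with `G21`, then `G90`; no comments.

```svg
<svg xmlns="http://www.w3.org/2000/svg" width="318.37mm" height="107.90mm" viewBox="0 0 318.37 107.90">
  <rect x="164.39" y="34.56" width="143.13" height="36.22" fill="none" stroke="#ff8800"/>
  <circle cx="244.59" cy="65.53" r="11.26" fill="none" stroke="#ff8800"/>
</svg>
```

G21
G90
G00 X164.39 Y73.34
M3 S487
G1 X307.52 Y73.34 F1598
G1 X307.52 Y37.12 F1598
G1 X164.39 Y37.12 F1598
G1 X164.39 Y73.34 F1598
M5
G00 X255.85 Y42.37
M3 S487
G1 X254.34 Y48.00 F1598
G1 X250.22 Y52.12 F1598
G1 X244.59 Y53.63 F1598
G1 X238.96 Y52.12 F1598
G1 X234.84 Y48.00 F1598
G1 X233.33 Y42.37 F1598
G1 X234.84 Y36.74 F1598
G1 X238.96 Y32.62 F1598
G1 X244.59 Y31.11 F1598
G1 X250.22 Y32.62 F1598
G1 X254.34 Y36.74 F1598
G1 X255.85 Y42.37 F1598
M5
G00 X0.00 Y0.00

Since the viewBox matches the mm dimensions, user units are millimetres directly. The only transform is the Y-flip y_m = 107.90 − y_svg.

Shape 1 is a rectangle drawn with `<rect>`. Its stroke #ff8800 means score at S487, F1598. After flipping Y the toolpath is (164.39,73.34) → (307.52,73.34) → (307.52,37.12) → (164.39,37.12) → (164.39,73.34), returning to the start.

Shape 2 is a circle drawn with `<circle>`. Its stroke #ff8800 means score at S487, F1598. After flipping Y the toolpath is (255.85,42.37) → (254.34,48.00) → (250.22,52.12) → (244.59,53.63) → (238.96,52.12) → (234.84,48.00) → (233.33,42.37) → (234.84,36.74) → (238.96,32.62) → (244.59,31.11) → (250.22,32.62) → (254.34,36.74) → (255.85,42.37), returning to the start.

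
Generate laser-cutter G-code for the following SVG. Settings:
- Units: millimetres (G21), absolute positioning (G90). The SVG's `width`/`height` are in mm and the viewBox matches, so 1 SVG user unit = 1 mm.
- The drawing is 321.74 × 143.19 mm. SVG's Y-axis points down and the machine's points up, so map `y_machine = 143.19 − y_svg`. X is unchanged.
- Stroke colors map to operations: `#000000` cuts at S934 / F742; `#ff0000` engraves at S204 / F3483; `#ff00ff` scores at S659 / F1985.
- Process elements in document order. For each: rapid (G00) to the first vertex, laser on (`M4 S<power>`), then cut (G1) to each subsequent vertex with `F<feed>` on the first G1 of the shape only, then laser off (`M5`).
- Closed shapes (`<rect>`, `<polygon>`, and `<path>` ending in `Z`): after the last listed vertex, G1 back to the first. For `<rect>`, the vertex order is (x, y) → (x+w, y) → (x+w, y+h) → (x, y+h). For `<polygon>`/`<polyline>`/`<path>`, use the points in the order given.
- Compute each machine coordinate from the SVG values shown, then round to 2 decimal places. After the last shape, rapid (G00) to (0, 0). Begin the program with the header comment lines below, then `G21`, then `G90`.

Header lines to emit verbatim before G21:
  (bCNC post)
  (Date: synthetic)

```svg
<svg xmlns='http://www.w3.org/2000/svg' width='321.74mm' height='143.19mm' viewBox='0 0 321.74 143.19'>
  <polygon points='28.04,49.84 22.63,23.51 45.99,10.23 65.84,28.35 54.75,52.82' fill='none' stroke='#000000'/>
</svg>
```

1 u = 1 mm; y_m = 143.19 − y.

[1] `<polygon>` regular polygon, #000000→cut S934 F742: (28.04,93.35) → (22.63,119.68) → (45.99,132.96) → (65.84,114.84) → (54.75,90.37) → (28.04,93.35) (closed)

(bCNC post)
(Date: synthetic)
G21
G90
G00 X28.04 Y93.35
M4 S934
G1 X22.63 Y119.68 F742
G1 X45.99 Y132.96
G1 X65.84 Y114.84
G1 X54.75 Y90.37
G1 X28.04 Y93.35
M5
G00 X0.00 Y0.00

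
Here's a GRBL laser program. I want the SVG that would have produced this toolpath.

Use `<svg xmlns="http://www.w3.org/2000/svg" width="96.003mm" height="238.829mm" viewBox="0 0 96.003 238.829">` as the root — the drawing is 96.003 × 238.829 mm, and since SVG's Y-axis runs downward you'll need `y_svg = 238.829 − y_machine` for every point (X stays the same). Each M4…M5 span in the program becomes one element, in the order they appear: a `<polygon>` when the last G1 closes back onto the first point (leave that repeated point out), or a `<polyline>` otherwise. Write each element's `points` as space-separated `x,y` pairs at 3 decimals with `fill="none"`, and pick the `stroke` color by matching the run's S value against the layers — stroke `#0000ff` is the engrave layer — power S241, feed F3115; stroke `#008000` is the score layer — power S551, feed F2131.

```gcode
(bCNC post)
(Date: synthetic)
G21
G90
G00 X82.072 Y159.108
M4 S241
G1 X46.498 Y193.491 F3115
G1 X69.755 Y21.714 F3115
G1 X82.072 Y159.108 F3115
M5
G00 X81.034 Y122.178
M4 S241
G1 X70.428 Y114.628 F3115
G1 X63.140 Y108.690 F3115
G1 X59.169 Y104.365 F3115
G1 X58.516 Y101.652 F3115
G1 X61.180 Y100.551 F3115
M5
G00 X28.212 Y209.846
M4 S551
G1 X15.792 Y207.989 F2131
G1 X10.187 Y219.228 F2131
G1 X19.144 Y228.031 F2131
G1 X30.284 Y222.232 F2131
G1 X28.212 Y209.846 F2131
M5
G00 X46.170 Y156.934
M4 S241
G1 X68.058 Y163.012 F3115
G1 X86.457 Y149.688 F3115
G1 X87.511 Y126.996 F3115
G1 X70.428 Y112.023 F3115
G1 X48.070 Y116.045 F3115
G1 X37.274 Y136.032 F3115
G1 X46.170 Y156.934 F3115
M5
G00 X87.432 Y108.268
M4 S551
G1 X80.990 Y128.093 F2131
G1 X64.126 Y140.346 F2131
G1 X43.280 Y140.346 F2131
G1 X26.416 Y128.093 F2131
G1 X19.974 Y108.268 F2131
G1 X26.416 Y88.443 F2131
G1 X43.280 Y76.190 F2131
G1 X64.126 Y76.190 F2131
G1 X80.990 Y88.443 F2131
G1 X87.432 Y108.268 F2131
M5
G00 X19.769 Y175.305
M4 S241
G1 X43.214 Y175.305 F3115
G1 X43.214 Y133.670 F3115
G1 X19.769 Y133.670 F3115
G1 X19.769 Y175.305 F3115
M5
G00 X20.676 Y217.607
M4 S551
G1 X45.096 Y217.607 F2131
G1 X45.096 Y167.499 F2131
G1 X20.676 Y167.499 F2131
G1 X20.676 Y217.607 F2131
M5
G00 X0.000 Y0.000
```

y_svg = 238.829 − y_m.

[1] S241→`#0000ff` (engrave); closed run; points: 82.072,79.721 46.498,45.338 69.755,217.115

[2] S241→`#0000ff` (engrave); open run; points: 81.034,116.651 70.428,124.201 63.140,130.139 59.169,134.464 58.516,137.177 61.180,138.278

[3] S551→`#008000` (score); closed run; points: 28.212,28.983 15.792,30.840 10.187,19.601 19.144,10.798 30.284,16.597

[4] S241→`#0000ff` (engrave); closed run; points: 46.170,81.895 68.058,75.817 86.457,89.141 87.511,111.833 70.428,126.806 48.070,122.784 37.274,102.797

[5] S551→`#008000` (score); closed run; points: 87.432,130.561 80.990,110.736 64.126,98.483 43.280,98.483 26.416,110.736 19.974,130.561 26.416,150.386 43.280,162.639 64.126,162.639 80.990,150.386

[6] S241→`#0000ff` (engrave); closed run; points: 19.769,63.524 43.214,63.524 43.214,105.159 19.769,105.159

[7] S551→`#008000` (score); closed run; points: 20.676,21.222 45.096,21.222 45.096,71.330 20.676,71.330

<svg xmlns="http://www.w3.org/2000/svg" width="96.003mm" height="238.829mm" viewBox="0 0 96.003 238.829">
  <polygon points="82.072,79.721 46.498,45.338 69.755,217.115" fill="none" stroke="#0000ff"/>
  <polyline points="81.034,116.651 70.428,124.201 63.140,130.139 59.169,134.464 58.516,137.177 61.180,138.278" fill="none" stroke="#0000ff"/>
  <polygon points="28.212,28.983 15.792,30.840 10.187,19.601 19.144,10.798 30.284,16.597" fill="none" stroke="#008000"/>
  <polygon points="46.170,81.895 68.058,75.817 86.457,89.141 87.511,111.833 70.428,126.806 48.070,122.784 37.274,102.797" fill="none" stroke="#0000ff"/>
  <polygon points="87.432,130.561 80.990,110.736 64.126,98.483 43.280,98.483 26.416,110.736 19.974,130.561 26.416,150.386 43.280,162.639 64.126,162.639 80.990,150.386" fill="none" stroke="#008000"/>
  <polygon points="19.769,63.524 43.214,63.524 43.214,105.159 19.769,105.159" fill="none" stroke="#0000ff"/>
  <polygon points="20.676,21.222 45.096,21.222 45.096,71.330 20.676,71.330" fill="none" stroke="#008000"/>
</svg>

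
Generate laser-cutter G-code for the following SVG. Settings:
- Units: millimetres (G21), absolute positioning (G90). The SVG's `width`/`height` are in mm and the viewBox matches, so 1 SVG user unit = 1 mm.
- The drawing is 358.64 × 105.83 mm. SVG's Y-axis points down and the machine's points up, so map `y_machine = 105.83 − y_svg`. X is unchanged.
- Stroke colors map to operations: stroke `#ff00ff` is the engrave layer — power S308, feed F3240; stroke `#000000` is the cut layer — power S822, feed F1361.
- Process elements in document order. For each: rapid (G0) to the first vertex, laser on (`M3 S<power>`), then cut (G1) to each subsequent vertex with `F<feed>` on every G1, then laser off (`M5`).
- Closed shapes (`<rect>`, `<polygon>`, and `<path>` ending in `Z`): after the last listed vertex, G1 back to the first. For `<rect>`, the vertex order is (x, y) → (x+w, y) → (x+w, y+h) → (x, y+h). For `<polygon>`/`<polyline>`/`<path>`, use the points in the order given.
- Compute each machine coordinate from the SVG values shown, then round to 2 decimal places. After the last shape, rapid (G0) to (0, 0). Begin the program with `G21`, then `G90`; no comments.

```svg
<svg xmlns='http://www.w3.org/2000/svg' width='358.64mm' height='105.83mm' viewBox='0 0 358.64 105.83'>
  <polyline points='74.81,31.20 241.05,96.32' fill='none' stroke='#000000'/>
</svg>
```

G21
G90
G0 X74.81 Y74.63
M3 S822
G1 X241.05 Y9.51 F1361
M5
G0 X0.00 Y0.00

1 u = 1 mm; y_m = 105.83 − y.

[1] `<polyline>` line segment, #000000→cut S822 F1361: (74.81,74.63) → (241.05,9.51)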